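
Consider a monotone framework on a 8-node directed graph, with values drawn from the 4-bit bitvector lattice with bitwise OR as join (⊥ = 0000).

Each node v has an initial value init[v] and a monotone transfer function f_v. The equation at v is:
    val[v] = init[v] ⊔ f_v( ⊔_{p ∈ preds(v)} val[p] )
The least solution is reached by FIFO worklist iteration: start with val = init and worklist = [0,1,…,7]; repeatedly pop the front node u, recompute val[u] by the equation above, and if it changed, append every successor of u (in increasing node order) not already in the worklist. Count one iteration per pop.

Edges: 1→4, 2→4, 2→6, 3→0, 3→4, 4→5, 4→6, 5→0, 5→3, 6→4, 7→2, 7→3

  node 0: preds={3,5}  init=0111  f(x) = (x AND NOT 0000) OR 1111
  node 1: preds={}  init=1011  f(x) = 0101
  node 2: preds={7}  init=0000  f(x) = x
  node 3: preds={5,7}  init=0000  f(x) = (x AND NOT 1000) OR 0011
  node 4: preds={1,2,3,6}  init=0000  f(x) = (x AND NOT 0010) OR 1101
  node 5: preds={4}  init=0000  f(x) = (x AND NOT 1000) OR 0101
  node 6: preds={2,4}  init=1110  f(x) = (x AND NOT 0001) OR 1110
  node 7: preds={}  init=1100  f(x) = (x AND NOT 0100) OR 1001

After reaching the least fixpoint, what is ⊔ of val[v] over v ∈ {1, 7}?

Iteration log — 13 steps:
  step 1. node 0  ⊔preds=0000  new=1111  old=0111  +wl: 
  step 2. node 1  ⊔preds=0000  new=1111  old=1011  +wl: 
  step 3. node 2  ⊔preds=1100  new=1100  old=0000  +wl: 
  step 4. node 3  ⊔preds=1100  new=0111  old=0000  +wl: 0
  step 5. node 4  ⊔preds=1111  new=1101  old=0000  +wl: 
  step 6. node 5  ⊔preds=1101  new=0101  old=0000  +wl: 3
  step 7. node 6  ⊔preds=1101  new=1110  stable
  step 8. node 7  ⊔preds=0000  new=1101  old=1100  +wl: 2
  step 9. node 0  ⊔preds=0111  new=1111  stable
  step 10. node 3  ⊔preds=1101  new=0111  stable
  step 11. node 2  ⊔preds=1101  new=1101  old=1100  +wl: 4,6
  step 12. node 4  ⊔preds=1111  new=1101  stable
  step 13. node 6  ⊔preds=1101  new=1110  stable

Least fixpoint reached:
  node 0: 1111
  node 1: 1111
  node 2: 1101
  node 3: 0111
  node 4: 1101
  node 5: 0101
  node 6: 1110
  node 7: 1101

1111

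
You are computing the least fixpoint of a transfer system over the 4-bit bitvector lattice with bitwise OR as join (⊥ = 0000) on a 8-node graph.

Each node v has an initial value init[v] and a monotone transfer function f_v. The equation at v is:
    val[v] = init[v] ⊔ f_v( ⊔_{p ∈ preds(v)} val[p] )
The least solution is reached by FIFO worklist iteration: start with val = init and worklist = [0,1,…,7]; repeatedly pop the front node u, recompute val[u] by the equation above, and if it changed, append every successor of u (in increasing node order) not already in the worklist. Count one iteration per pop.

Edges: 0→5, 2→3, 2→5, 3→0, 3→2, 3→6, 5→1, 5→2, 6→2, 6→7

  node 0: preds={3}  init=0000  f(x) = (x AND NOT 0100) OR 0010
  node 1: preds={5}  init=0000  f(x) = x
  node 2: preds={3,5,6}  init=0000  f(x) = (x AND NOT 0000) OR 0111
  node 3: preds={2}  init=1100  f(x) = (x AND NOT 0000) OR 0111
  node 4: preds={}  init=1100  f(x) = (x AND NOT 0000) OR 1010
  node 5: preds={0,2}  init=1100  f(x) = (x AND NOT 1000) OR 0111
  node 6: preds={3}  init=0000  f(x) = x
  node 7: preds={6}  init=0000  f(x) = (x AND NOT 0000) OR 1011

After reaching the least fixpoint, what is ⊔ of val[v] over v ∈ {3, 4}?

1111

Iteration log — 12 steps:
  step 1. node 0  ⊔preds=1100  new=1010  old=0000  +wl: 
  step 2. node 1  ⊔preds=1100  new=1100  old=0000  +wl: 
  step 3. node 2  ⊔preds=1100  new=1111  old=0000  +wl: 
  step 4. node 3  ⊔preds=1111  new=1111  old=1100  +wl: 0,2
  step 5. node 4  ⊔preds=0000  new=1110  old=1100  +wl: 
  step 6. node 5  ⊔preds=1111  new=1111  old=1100  +wl: 1
  step 7. node 6  ⊔preds=1111  new=1111  old=0000  +wl: 
  step 8. node 7  ⊔preds=1111  new=1111  old=0000  +wl: 
  step 9. node 0  ⊔preds=1111  new=1011  old=1010  +wl: 5
  step 10. node 2  ⊔preds=1111  new=1111  stable
  step 11. node 1  ⊔preds=1111  new=1111  old=1100  +wl: 
  step 12. node 5  ⊔preds=1111  new=1111  stable

Least fixpoint reached:
  node 0: 1011
  node 1: 1111
  node 2: 1111
  node 3: 1111
  node 4: 1110
  node 5: 1111
  node 6: 1111
  node 7: 1111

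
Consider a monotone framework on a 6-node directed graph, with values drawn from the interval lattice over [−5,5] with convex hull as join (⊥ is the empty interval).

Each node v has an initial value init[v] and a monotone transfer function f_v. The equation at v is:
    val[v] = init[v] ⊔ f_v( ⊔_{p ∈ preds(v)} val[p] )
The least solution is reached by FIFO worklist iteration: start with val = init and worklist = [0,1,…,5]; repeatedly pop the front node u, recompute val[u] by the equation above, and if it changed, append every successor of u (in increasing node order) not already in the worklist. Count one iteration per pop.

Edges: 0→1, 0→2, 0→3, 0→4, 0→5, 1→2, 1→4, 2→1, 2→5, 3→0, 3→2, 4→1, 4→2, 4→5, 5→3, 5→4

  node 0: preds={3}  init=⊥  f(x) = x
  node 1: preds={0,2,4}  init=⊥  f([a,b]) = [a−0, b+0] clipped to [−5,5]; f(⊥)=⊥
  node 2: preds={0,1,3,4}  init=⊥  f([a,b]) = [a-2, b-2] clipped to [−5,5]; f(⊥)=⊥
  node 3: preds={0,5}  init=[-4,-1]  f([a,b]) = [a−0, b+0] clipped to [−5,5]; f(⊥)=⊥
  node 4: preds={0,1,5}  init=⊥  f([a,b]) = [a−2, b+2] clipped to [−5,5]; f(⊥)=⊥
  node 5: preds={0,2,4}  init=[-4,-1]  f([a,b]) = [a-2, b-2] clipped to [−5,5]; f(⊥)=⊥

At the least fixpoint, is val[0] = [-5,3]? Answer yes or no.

Trace (31 dequeues):
  [1] u=0 | in [-4,-1] | out [-4,-1] | prev ⊥ | push {}
  [2] u=1 | in [-4,-1] | out [-4,-1] | prev ⊥ | push {}
  [3] u=2 | in [-4,-1] | out [-5,-3] | prev ⊥ | push {1}
  [4] u=3 | in [-4,-1] | out [-4,-1] | ==
  [5] u=4 | in [-4,-1] | out [-5,1] | prev ⊥ | push {2}
  [6] u=5 | in [-5,1] | out [-5,-1] | prev [-4,-1] | push {3,4}
  [7] u=1 | in [-5,1] | out [-5,1] | prev [-4,-1] | push {}
  [8] u=2 | in [-5,1] | out [-5,-1] | prev [-5,-3] | push {1,5}
  [9] u=3 | in [-5,-1] | out [-5,-1] | prev [-4,-1] | push {0,2}
  [10] u=4 | in [-5,1] | out [-5,3] | prev [-5,1] | push {}
  [11] u=1 | in [-5,3] | out [-5,3] | prev [-5,1] | push {4}
  [12] u=5 | in [-5,3] | out [-5,1] | prev [-5,-1] | push {3}
  [13] u=0 | in [-5,-1] | out [-5,-1] | prev [-4,-1] | push {1,5}
  [14] u=2 | in [-5,3] | out [-5,1] | prev [-5,-1] | push {}
  [15] u=4 | in [-5,3] | out [-5,5] | prev [-5,3] | push {2}
  [16] u=3 | in [-5,1] | out [-5,1] | prev [-5,-1] | push {0}
  [17] u=1 | in [-5,5] | out [-5,5] | prev [-5,3] | push {4}
  [18] u=5 | in [-5,5] | out [-5,3] | prev [-5,1] | push {3}
  [19] u=2 | in [-5,5] | out [-5,3] | prev [-5,1] | push {1,5}
  [20] u=0 | in [-5,1] | out [-5,1] | prev [-5,-1] | push {2}
  [21] u=4 | in [-5,5] | out [-5,5] | ==
  [22] u=3 | in [-5,3] | out [-5,3] | prev [-5,1] | push {0}
  [23] u=1 | in [-5,5] | out [-5,5] | ==
  [24] u=5 | in [-5,5] | out [-5,3] | ==
  [25] u=2 | in [-5,5] | out [-5,3] | ==
  [26] u=0 | in [-5,3] | out [-5,3] | prev [-5,1] | push {1,2,3,4,5}
  [27] u=1 | in [-5,5] | out [-5,5] | ==
  [28] u=2 | in [-5,5] | out [-5,3] | ==
  [29] u=3 | in [-5,3] | out [-5,3] | ==
  [30] u=4 | in [-5,5] | out [-5,5] | ==
  [31] u=5 | in [-5,5] | out [-5,3] | ==

Converged values:
  [0] [-5,3]
  [1] [-5,5]
  [2] [-5,3]
  [3] [-5,3]
  [4] [-5,5]
  [5] [-5,3]

yes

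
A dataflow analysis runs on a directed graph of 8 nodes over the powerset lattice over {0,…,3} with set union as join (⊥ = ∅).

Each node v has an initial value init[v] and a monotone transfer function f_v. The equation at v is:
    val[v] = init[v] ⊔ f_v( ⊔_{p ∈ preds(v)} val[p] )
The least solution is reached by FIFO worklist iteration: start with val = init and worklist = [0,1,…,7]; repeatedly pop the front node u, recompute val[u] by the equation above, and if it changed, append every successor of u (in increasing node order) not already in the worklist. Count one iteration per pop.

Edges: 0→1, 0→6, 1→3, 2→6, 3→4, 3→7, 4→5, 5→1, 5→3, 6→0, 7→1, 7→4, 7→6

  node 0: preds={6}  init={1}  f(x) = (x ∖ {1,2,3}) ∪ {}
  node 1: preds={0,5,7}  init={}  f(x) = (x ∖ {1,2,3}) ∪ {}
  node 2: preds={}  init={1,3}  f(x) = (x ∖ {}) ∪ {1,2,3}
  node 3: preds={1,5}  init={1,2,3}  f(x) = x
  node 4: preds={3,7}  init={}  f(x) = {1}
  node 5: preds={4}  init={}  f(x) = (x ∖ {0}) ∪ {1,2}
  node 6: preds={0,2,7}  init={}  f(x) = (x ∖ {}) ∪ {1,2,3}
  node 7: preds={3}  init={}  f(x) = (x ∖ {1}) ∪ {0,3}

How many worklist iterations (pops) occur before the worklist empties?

17

Trace (17 dequeues):
  [1] u=0 | in {} | out {1} | ==
  [2] u=1 | in {1} | out {} | ==
  [3] u=2 | in {} | out {1,2,3} | prev {1,3} | push {}
  [4] u=3 | in {} | out {1,2,3} | ==
  [5] u=4 | in {1,2,3} | out {1} | prev {} | push {}
  [6] u=5 | in {1} | out {1,2} | prev {} | push {1,3}
  [7] u=6 | in {1,2,3} | out {1,2,3} | prev {} | push {0}
  [8] u=7 | in {1,2,3} | out {0,2,3} | prev {} | push {4,6}
  [9] u=1 | in {0,1,2,3} | out {0} | prev {} | push {}
  [10] u=3 | in {0,1,2} | out {0,1,2,3} | prev {1,2,3} | push {7}
  [11] u=0 | in {1,2,3} | out {1} | ==
  [12] u=4 | in {0,1,2,3} | out {1} | ==
  [13] u=6 | in {0,1,2,3} | out {0,1,2,3} | prev {1,2,3} | push {0}
  [14] u=7 | in {0,1,2,3} | out {0,2,3} | ==
  [15] u=0 | in {0,1,2,3} | out {0,1} | prev {1} | push {1,6}
  [16] u=1 | in {0,1,2,3} | out {0} | ==
  [17] u=6 | in {0,1,2,3} | out {0,1,2,3} | ==

Converged values:
  [0] {0,1}
  [1] {0}
  [2] {1,2,3}
  [3] {0,1,2,3}
  [4] {1}
  [5] {1,2}
  [6] {0,1,2,3}
  [7] {0,2,3}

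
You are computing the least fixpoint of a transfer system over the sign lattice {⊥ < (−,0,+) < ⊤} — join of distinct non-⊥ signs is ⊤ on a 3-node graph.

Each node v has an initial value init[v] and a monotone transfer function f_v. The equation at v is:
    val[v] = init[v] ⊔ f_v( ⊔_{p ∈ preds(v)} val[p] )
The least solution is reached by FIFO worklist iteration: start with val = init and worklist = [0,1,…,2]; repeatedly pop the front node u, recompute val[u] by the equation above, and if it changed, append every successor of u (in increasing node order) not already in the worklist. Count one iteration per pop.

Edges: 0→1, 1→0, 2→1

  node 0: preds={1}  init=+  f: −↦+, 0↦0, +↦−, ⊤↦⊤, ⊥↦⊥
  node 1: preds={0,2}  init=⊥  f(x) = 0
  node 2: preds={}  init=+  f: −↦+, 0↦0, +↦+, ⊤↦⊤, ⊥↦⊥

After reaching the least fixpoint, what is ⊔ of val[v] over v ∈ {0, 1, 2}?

Worklist (5 pops):
  #1 pop 0: in=⊥ → + (no change)
  #2 pop 1: in=+ → 0 (was ⊥); enqueue [0]
  #3 pop 2: in=⊥ → + (no change)
  #4 pop 0: in=0 → ⊤ (was +); enqueue [1]
  #5 pop 1: in=⊤ → 0 (no change)

Fixpoint:
  val[0] = ⊤
  val[1] = 0
  val[2] = +

⊤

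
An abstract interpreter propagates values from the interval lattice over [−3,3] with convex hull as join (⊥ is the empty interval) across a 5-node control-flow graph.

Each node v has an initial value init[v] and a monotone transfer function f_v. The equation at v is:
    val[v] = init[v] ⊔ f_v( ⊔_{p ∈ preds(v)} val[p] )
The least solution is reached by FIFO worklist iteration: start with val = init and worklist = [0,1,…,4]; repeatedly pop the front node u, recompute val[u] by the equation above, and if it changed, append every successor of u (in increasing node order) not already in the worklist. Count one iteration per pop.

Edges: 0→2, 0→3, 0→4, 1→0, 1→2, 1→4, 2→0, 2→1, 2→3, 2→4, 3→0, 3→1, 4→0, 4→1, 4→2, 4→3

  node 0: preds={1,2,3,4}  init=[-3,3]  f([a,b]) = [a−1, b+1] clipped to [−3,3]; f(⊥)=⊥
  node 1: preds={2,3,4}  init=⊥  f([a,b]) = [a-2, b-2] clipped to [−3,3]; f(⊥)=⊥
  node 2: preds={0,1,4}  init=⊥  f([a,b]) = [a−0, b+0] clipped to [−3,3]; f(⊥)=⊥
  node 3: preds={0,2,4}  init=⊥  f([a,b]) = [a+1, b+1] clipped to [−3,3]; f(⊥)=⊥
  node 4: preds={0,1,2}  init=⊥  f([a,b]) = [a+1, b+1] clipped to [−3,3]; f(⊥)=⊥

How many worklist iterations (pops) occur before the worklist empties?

11

Iteration log — 11 steps:
  step 1. node 0  ⊔preds=⊥  new=[-3,3]  stable
  step 2. node 1  ⊔preds=⊥  new=⊥  stable
  step 3. node 2  ⊔preds=[-3,3]  new=[-3,3]  old=⊥  +wl: 0,1
  step 4. node 3  ⊔preds=[-3,3]  new=[-2,3]  old=⊥  +wl: 
  step 5. node 4  ⊔preds=[-3,3]  new=[-2,3]  old=⊥  +wl: 2,3
  step 6. node 0  ⊔preds=[-3,3]  new=[-3,3]  stable
  step 7. node 1  ⊔preds=[-3,3]  new=[-3,1]  old=⊥  +wl: 0,4
  step 8. node 2  ⊔preds=[-3,3]  new=[-3,3]  stable
  step 9. node 3  ⊔preds=[-3,3]  new=[-2,3]  stable
  step 10. node 0  ⊔preds=[-3,3]  new=[-3,3]  stable
  step 11. node 4  ⊔preds=[-3,3]  new=[-2,3]  stable

Least fixpoint reached:
  node 0: [-3,3]
  node 1: [-3,1]
  node 2: [-3,3]
  node 3: [-2,3]
  node 4: [-2,3]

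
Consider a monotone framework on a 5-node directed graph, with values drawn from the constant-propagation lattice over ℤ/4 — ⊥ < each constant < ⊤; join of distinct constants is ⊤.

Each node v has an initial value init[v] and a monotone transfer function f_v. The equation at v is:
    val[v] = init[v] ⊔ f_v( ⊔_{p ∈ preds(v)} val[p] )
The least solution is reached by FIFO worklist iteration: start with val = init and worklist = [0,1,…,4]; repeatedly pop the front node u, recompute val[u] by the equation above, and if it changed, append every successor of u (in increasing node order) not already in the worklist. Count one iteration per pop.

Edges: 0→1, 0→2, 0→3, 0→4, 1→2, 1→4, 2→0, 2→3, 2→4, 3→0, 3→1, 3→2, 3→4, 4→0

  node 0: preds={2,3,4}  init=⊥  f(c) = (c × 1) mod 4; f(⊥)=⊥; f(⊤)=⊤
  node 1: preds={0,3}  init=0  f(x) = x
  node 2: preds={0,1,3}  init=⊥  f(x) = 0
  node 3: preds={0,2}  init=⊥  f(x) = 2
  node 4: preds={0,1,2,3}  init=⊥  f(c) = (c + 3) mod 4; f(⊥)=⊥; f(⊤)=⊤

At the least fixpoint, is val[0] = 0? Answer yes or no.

no

Trace (10 dequeues):
  [1] u=0 | in ⊥ | out ⊥ | ==
  [2] u=1 | in ⊥ | out 0 | ==
  [3] u=2 | in 0 | out 0 | prev ⊥ | push {0}
  [4] u=3 | in 0 | out 2 | prev ⊥ | push {1,2}
  [5] u=4 | in ⊤ | out ⊤ | prev ⊥ | push {}
  [6] u=0 | in ⊤ | out ⊤ | prev ⊥ | push {3,4}
  [7] u=1 | in ⊤ | out ⊤ | prev 0 | push {}
  [8] u=2 | in ⊤ | out 0 | ==
  [9] u=3 | in ⊤ | out 2 | ==
  [10] u=4 | in ⊤ | out ⊤ | ==

Converged values:
  [0] ⊤
  [1] ⊤
  [2] 0
  [3] 2
  [4] ⊤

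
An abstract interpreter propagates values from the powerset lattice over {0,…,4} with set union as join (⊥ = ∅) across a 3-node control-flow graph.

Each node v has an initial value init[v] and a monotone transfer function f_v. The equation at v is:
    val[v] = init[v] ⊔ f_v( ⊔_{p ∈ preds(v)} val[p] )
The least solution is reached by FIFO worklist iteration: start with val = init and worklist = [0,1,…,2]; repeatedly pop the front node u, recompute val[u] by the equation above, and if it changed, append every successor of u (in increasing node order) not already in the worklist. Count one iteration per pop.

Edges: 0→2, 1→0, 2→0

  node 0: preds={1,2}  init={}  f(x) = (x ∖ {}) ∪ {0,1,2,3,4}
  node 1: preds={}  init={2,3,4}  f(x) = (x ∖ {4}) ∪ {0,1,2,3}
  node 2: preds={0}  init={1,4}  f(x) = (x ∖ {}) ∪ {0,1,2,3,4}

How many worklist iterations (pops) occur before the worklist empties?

Iteration log — 4 steps:
  step 1. node 0  ⊔preds={1,2,3,4}  new={0,1,2,3,4}  old={}  +wl: 
  step 2. node 1  ⊔preds={}  new={0,1,2,3,4}  old={2,3,4}  +wl: 0
  step 3. node 2  ⊔preds={0,1,2,3,4}  new={0,1,2,3,4}  old={1,4}  +wl: 
  step 4. node 0  ⊔preds={0,1,2,3,4}  new={0,1,2,3,4}  stable

Least fixpoint reached:
  node 0: {0,1,2,3,4}
  node 1: {0,1,2,3,4}
  node 2: {0,1,2,3,4}

4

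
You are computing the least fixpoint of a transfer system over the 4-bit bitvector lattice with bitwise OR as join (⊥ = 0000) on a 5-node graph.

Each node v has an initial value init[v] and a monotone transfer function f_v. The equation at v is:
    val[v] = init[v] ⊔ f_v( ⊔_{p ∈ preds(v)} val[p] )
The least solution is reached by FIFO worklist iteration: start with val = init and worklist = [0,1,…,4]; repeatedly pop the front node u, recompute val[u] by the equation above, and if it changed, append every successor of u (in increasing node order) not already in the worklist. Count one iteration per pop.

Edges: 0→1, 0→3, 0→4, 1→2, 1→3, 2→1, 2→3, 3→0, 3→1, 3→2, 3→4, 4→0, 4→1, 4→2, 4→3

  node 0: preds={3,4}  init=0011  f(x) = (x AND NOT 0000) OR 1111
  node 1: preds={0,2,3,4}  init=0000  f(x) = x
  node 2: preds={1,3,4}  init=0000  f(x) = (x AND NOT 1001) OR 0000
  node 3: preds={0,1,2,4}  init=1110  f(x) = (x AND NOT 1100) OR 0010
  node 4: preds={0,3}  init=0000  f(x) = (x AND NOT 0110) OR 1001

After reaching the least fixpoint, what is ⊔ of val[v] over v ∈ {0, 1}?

Trace (9 dequeues):
  [1] u=0 | in 1110 | out 1111 | prev 0011 | push {}
  [2] u=1 | in 1111 | out 1111 | prev 0000 | push {}
  [3] u=2 | in 1111 | out 0110 | prev 0000 | push {1}
  [4] u=3 | in 1111 | out 1111 | prev 1110 | push {0,2}
  [5] u=4 | in 1111 | out 1001 | prev 0000 | push {3}
  [6] u=1 | in 1111 | out 1111 | ==
  [7] u=0 | in 1111 | out 1111 | ==
  [8] u=2 | in 1111 | out 0110 | ==
  [9] u=3 | in 1111 | out 1111 | ==

Converged values:
  [0] 1111
  [1] 1111
  [2] 0110
  [3] 1111
  [4] 1001

1111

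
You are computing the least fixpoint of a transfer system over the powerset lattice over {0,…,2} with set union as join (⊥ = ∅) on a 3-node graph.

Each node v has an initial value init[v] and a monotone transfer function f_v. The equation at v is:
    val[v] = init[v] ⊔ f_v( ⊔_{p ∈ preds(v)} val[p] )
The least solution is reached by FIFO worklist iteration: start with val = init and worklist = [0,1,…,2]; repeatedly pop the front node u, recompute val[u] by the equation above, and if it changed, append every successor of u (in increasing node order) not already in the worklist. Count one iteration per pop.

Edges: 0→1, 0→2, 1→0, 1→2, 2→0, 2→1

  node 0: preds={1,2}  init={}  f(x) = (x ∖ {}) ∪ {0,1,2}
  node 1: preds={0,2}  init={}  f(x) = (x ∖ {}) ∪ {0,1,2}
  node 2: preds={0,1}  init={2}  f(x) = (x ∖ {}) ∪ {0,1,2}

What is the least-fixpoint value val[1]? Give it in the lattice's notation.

{0,1,2}

Iteration log — 5 steps:
  step 1. node 0  ⊔preds={2}  new={0,1,2}  old={}  +wl: 
  step 2. node 1  ⊔preds={0,1,2}  new={0,1,2}  old={}  +wl: 0
  step 3. node 2  ⊔preds={0,1,2}  new={0,1,2}  old={2}  +wl: 1
  step 4. node 0  ⊔preds={0,1,2}  new={0,1,2}  stable
  step 5. node 1  ⊔preds={0,1,2}  new={0,1,2}  stable

Least fixpoint reached:
  node 0: {0,1,2}
  node 1: {0,1,2}
  node 2: {0,1,2}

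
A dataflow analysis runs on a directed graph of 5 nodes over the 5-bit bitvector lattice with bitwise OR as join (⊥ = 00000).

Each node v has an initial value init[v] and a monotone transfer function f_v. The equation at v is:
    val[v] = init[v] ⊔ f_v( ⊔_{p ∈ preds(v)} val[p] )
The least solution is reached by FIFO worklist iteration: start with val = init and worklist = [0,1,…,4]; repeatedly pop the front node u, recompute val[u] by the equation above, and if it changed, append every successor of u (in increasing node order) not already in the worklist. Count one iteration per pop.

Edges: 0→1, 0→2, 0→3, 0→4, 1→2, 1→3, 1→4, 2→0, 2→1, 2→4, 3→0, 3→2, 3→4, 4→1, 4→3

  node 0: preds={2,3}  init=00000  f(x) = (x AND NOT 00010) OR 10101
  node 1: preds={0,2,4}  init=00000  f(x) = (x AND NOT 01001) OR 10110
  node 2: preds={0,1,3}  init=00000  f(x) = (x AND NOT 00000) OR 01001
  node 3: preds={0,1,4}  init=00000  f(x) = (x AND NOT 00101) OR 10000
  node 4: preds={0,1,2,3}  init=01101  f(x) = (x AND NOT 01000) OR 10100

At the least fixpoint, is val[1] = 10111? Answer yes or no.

Worklist (10 pops):
  #1 pop 0: in=00000 → 10101 (was 00000); enqueue []
  #2 pop 1: in=11101 → 10110 (was 00000); enqueue []
  #3 pop 2: in=10111 → 11111 (was 00000); enqueue [0,1]
  #4 pop 3: in=11111 → 11010 (was 00000); enqueue [2]
  #5 pop 4: in=11111 → 11111 (was 01101); enqueue [3]
  #6 pop 0: in=11111 → 11101 (was 10101); enqueue [4]
  #7 pop 1: in=11111 → 10110 (no change)
  #8 pop 2: in=11111 → 11111 (no change)
  #9 pop 3: in=11111 → 11010 (no change)
  #10 pop 4: in=11111 → 11111 (no change)

Fixpoint:
  val[0] = 11101
  val[1] = 10110
  val[2] = 11111
  val[3] = 11010
  val[4] = 11111

no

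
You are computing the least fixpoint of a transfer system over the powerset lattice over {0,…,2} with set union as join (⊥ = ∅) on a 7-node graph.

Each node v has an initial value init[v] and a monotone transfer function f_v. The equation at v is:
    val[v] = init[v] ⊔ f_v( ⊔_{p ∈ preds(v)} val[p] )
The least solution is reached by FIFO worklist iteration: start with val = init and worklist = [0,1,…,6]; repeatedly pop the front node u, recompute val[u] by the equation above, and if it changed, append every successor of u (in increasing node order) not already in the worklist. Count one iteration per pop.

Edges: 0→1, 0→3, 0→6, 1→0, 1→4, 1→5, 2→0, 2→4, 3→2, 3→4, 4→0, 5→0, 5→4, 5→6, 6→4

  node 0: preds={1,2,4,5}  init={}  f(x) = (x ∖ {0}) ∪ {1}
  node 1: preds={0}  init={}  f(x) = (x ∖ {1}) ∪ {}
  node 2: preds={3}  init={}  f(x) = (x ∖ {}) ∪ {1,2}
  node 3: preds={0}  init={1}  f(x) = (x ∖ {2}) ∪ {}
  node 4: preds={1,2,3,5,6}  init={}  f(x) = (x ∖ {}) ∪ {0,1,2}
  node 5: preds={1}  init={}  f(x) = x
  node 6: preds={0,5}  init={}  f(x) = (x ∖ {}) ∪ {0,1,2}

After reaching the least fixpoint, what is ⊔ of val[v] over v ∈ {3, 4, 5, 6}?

Iteration log — 18 steps:
  step 1. node 0  ⊔preds={}  new={1}  old={}  +wl: 
  step 2. node 1  ⊔preds={1}  new={}  stable
  step 3. node 2  ⊔preds={1}  new={1,2}  old={}  +wl: 0
  step 4. node 3  ⊔preds={1}  new={1}  stable
  step 5. node 4  ⊔preds={1,2}  new={0,1,2}  old={}  +wl: 
  step 6. node 5  ⊔preds={}  new={}  stable
  step 7. node 6  ⊔preds={1}  new={0,1,2}  old={}  +wl: 4
  step 8. node 0  ⊔preds={0,1,2}  new={1,2}  old={1}  +wl: 1,3,6
  step 9. node 4  ⊔preds={0,1,2}  new={0,1,2}  stable
  step 10. node 1  ⊔preds={1,2}  new={2}  old={}  +wl: 0,4,5
  step 11. node 3  ⊔preds={1,2}  new={1}  stable
  step 12. node 6  ⊔preds={1,2}  new={0,1,2}  stable
  step 13. node 0  ⊔preds={0,1,2}  new={1,2}  stable
  step 14. node 4  ⊔preds={0,1,2}  new={0,1,2}  stable
  step 15. node 5  ⊔preds={2}  new={2}  old={}  +wl: 0,4,6
  step 16. node 0  ⊔preds={0,1,2}  new={1,2}  stable
  step 17. node 4  ⊔preds={0,1,2}  new={0,1,2}  stable
  step 18. node 6  ⊔preds={1,2}  new={0,1,2}  stable

Least fixpoint reached:
  node 0: {1,2}
  node 1: {2}
  node 2: {1,2}
  node 3: {1}
  node 4: {0,1,2}
  node 5: {2}
  node 6: {0,1,2}

{0,1,2}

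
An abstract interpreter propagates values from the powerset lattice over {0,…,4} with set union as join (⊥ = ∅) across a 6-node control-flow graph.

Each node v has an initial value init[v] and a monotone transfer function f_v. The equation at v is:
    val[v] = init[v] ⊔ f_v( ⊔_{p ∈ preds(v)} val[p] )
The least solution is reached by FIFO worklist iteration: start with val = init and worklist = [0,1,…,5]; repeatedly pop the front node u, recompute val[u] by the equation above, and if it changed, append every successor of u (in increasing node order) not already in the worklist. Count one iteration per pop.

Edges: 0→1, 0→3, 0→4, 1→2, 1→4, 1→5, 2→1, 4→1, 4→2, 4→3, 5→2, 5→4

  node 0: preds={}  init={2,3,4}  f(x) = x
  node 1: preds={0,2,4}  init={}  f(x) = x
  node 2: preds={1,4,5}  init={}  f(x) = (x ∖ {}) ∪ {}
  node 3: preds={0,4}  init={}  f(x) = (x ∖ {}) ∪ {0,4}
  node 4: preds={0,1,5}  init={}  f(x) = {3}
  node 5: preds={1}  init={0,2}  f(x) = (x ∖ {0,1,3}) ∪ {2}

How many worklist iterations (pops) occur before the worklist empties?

11

Iteration log — 11 steps:
  step 1. node 0  ⊔preds={}  new={2,3,4}  stable
  step 2. node 1  ⊔preds={2,3,4}  new={2,3,4}  old={}  +wl: 
  step 3. node 2  ⊔preds={0,2,3,4}  new={0,2,3,4}  old={}  +wl: 1
  step 4. node 3  ⊔preds={2,3,4}  new={0,2,3,4}  old={}  +wl: 
  step 5. node 4  ⊔preds={0,2,3,4}  new={3}  old={}  +wl: 2,3
  step 6. node 5  ⊔preds={2,3,4}  new={0,2,4}  old={0,2}  +wl: 4
  step 7. node 1  ⊔preds={0,2,3,4}  new={0,2,3,4}  old={2,3,4}  +wl: 5
  step 8. node 2  ⊔preds={0,2,3,4}  new={0,2,3,4}  stable
  step 9. node 3  ⊔preds={2,3,4}  new={0,2,3,4}  stable
  step 10. node 4  ⊔preds={0,2,3,4}  new={3}  stable
  step 11. node 5  ⊔preds={0,2,3,4}  new={0,2,4}  stable

Least fixpoint reached:
  node 0: {2,3,4}
  node 1: {0,2,3,4}
  node 2: {0,2,3,4}
  node 3: {0,2,3,4}
  node 4: {3}
  node 5: {0,2,4}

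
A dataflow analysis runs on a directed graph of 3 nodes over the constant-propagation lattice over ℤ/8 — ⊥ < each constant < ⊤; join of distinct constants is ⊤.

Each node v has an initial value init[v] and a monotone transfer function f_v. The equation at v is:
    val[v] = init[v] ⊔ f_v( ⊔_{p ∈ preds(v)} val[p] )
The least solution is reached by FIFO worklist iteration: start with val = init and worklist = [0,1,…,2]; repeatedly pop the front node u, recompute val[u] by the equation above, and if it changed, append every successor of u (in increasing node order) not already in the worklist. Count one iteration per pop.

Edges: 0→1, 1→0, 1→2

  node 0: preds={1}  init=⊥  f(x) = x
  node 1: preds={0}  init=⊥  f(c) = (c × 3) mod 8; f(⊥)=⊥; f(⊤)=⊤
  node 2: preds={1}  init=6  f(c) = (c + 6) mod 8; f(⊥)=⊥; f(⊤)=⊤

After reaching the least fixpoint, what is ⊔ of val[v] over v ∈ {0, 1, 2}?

Iteration log — 3 steps:
  step 1. node 0  ⊔preds=⊥  new=⊥  stable
  step 2. node 1  ⊔preds=⊥  new=⊥  stable
  step 3. node 2  ⊔preds=⊥  new=6  stable

Least fixpoint reached:
  node 0: ⊥
  node 1: ⊥
  node 2: 6

6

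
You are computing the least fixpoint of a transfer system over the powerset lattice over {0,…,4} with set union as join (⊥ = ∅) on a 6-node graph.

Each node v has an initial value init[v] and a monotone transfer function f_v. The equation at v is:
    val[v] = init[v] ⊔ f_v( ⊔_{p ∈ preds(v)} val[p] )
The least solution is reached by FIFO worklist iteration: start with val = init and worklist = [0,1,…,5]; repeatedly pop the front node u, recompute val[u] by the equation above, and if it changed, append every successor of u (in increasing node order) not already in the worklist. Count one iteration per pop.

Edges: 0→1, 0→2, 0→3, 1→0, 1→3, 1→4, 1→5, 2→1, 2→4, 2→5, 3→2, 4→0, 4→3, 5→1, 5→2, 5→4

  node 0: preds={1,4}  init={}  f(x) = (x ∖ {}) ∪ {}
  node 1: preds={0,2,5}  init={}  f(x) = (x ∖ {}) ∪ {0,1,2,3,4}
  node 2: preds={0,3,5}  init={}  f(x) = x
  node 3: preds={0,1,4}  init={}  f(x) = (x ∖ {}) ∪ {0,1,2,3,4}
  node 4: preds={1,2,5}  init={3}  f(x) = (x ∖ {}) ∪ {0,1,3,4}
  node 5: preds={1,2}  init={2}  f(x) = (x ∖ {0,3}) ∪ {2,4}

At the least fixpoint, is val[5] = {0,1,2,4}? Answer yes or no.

no

Iteration log — 13 steps:
  step 1. node 0  ⊔preds={3}  new={3}  old={}  +wl: 
  step 2. node 1  ⊔preds={2,3}  new={0,1,2,3,4}  old={}  +wl: 0
  step 3. node 2  ⊔preds={2,3}  new={2,3}  old={}  +wl: 1
  step 4. node 3  ⊔preds={0,1,2,3,4}  new={0,1,2,3,4}  old={}  +wl: 2
  step 5. node 4  ⊔preds={0,1,2,3,4}  new={0,1,2,3,4}  old={3}  +wl: 3
  step 6. node 5  ⊔preds={0,1,2,3,4}  new={1,2,4}  old={2}  +wl: 4
  step 7. node 0  ⊔preds={0,1,2,3,4}  new={0,1,2,3,4}  old={3}  +wl: 
  step 8. node 1  ⊔preds={0,1,2,3,4}  new={0,1,2,3,4}  stable
  step 9. node 2  ⊔preds={0,1,2,3,4}  new={0,1,2,3,4}  old={2,3}  +wl: 1,5
  step 10. node 3  ⊔preds={0,1,2,3,4}  new={0,1,2,3,4}  stable
  step 11. node 4  ⊔preds={0,1,2,3,4}  new={0,1,2,3,4}  stable
  step 12. node 1  ⊔preds={0,1,2,3,4}  new={0,1,2,3,4}  stable
  step 13. node 5  ⊔preds={0,1,2,3,4}  new={1,2,4}  stable

Least fixpoint reached:
  node 0: {0,1,2,3,4}
  node 1: {0,1,2,3,4}
  node 2: {0,1,2,3,4}
  node 3: {0,1,2,3,4}
  node 4: {0,1,2,3,4}
  node 5: {1,2,4}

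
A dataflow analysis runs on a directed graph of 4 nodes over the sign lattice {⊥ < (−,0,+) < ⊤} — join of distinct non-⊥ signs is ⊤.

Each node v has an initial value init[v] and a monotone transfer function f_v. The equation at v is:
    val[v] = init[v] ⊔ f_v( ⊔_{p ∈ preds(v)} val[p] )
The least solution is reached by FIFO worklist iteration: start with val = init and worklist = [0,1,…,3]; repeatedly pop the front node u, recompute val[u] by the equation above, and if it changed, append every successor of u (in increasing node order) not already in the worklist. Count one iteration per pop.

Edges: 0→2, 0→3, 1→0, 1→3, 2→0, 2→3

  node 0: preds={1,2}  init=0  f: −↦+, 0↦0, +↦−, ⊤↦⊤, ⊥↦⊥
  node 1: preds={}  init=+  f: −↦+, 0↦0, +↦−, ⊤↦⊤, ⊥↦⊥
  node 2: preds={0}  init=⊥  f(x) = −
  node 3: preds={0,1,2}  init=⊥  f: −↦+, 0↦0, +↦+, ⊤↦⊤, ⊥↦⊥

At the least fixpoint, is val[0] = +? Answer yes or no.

no

Trace (5 dequeues):
  [1] u=0 | in + | out ⊤ | prev 0 | push {}
  [2] u=1 | in ⊥ | out + | ==
  [3] u=2 | in ⊤ | out − | prev ⊥ | push {0}
  [4] u=3 | in ⊤ | out ⊤ | prev ⊥ | push {}
  [5] u=0 | in ⊤ | out ⊤ | ==

Converged values:
  [0] ⊤
  [1] +
  [2] −
  [3] ⊤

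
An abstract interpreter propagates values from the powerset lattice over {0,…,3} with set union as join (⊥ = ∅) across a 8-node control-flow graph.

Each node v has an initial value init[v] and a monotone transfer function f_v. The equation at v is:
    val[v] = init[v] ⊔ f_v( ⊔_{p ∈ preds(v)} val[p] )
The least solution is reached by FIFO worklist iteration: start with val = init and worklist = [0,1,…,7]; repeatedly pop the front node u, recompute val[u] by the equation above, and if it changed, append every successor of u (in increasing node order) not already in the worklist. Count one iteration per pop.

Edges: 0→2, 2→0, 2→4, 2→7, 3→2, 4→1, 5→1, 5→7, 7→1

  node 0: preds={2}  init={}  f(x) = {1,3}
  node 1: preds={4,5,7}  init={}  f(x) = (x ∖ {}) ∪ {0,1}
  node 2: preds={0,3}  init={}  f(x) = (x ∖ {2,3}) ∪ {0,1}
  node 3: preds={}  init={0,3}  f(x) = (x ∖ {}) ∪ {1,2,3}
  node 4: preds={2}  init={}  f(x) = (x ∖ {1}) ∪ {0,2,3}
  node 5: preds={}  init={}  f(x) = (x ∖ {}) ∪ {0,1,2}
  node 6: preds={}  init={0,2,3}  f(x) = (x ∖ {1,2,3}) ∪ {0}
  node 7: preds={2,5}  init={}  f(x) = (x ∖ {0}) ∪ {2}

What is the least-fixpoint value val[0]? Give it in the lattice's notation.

{1,3}

Worklist (11 pops):
  #1 pop 0: in={} → {1,3} (was {}); enqueue []
  #2 pop 1: in={} → {0,1} (was {}); enqueue []
  #3 pop 2: in={0,1,3} → {0,1} (was {}); enqueue [0]
  #4 pop 3: in={} → {0,1,2,3} (was {0,3}); enqueue [2]
  #5 pop 4: in={0,1} → {0,2,3} (was {}); enqueue [1]
  #6 pop 5: in={} → {0,1,2} (was {}); enqueue []
  #7 pop 6: in={} → {0,2,3} (no change)
  #8 pop 7: in={0,1,2} → {1,2} (was {}); enqueue []
  #9 pop 0: in={0,1} → {1,3} (no change)
  #10 pop 2: in={0,1,2,3} → {0,1} (no change)
  #11 pop 1: in={0,1,2,3} → {0,1,2,3} (was {0,1}); enqueue []

Fixpoint:
  val[0] = {1,3}
  val[1] = {0,1,2,3}
  val[2] = {0,1}
  val[3] = {0,1,2,3}
  val[4] = {0,2,3}
  val[5] = {0,1,2}
  val[6] = {0,2,3}
  val[7] = {1,2}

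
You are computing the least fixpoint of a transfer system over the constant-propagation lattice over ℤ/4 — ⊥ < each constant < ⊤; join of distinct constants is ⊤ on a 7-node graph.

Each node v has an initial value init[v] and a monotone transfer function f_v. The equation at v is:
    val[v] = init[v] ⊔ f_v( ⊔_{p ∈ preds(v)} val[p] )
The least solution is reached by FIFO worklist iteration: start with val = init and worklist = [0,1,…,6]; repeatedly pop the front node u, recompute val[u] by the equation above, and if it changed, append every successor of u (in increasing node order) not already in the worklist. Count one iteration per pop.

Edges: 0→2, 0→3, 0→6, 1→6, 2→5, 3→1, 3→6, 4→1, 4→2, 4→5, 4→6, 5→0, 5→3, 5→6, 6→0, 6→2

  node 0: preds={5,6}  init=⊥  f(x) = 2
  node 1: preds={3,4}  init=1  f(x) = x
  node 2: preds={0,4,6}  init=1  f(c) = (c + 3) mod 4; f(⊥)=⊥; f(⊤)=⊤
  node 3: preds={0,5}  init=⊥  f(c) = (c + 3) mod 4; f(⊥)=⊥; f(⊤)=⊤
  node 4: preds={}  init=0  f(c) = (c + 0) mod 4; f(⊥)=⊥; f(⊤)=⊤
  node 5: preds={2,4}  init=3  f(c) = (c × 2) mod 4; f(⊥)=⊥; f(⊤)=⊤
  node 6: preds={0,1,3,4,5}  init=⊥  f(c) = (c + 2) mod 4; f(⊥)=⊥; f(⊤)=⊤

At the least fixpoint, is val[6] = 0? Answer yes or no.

Worklist (11 pops):
  #1 pop 0: in=3 → 2 (was ⊥); enqueue []
  #2 pop 1: in=0 → ⊤ (was 1); enqueue []
  #3 pop 2: in=⊤ → ⊤ (was 1); enqueue []
  #4 pop 3: in=⊤ → ⊤ (was ⊥); enqueue [1]
  #5 pop 4: in=⊥ → 0 (no change)
  #6 pop 5: in=⊤ → ⊤ (was 3); enqueue [0,3]
  #7 pop 6: in=⊤ → ⊤ (was ⊥); enqueue [2]
  #8 pop 1: in=⊤ → ⊤ (no change)
  #9 pop 0: in=⊤ → 2 (no change)
  #10 pop 3: in=⊤ → ⊤ (no change)
  #11 pop 2: in=⊤ → ⊤ (no change)

Fixpoint:
  val[0] = 2
  val[1] = ⊤
  val[2] = ⊤
  val[3] = ⊤
  val[4] = 0
  val[5] = ⊤
  val[6] = ⊤

no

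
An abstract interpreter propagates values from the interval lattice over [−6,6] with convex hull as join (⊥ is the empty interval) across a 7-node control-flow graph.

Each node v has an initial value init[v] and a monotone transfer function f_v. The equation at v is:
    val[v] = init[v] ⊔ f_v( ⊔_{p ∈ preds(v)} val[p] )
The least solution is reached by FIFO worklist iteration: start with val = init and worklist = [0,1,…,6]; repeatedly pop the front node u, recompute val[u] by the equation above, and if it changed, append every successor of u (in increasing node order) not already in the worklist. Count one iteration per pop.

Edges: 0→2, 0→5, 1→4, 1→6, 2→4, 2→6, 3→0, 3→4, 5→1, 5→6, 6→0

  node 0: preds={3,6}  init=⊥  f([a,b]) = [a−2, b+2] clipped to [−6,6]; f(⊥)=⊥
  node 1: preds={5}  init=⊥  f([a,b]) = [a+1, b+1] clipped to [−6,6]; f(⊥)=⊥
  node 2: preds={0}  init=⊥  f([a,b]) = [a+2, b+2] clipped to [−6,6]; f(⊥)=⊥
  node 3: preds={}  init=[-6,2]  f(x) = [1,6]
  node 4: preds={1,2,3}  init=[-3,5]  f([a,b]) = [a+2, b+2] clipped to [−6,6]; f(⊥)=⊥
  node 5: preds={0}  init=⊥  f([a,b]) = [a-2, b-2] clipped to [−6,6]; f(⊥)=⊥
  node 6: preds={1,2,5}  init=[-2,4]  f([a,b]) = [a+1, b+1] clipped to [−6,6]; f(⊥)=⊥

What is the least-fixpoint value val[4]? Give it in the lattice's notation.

Trace (11 dequeues):
  [1] u=0 | in [-6,4] | out [-6,6] | prev ⊥ | push {}
  [2] u=1 | in ⊥ | out ⊥ | ==
  [3] u=2 | in [-6,6] | out [-4,6] | prev ⊥ | push {}
  [4] u=3 | in ⊥ | out [-6,6] | prev [-6,2] | push {0}
  [5] u=4 | in [-6,6] | out [-4,6] | prev [-3,5] | push {}
  [6] u=5 | in [-6,6] | out [-6,4] | prev ⊥ | push {1}
  [7] u=6 | in [-6,6] | out [-5,6] | prev [-2,4] | push {}
  [8] u=0 | in [-6,6] | out [-6,6] | ==
  [9] u=1 | in [-6,4] | out [-5,5] | prev ⊥ | push {4,6}
  [10] u=4 | in [-6,6] | out [-4,6] | ==
  [11] u=6 | in [-6,6] | out [-5,6] | ==

Converged values:
  [0] [-6,6]
  [1] [-5,5]
  [2] [-4,6]
  [3] [-6,6]
  [4] [-4,6]
  [5] [-6,4]
  [6] [-5,6]

[-4,6]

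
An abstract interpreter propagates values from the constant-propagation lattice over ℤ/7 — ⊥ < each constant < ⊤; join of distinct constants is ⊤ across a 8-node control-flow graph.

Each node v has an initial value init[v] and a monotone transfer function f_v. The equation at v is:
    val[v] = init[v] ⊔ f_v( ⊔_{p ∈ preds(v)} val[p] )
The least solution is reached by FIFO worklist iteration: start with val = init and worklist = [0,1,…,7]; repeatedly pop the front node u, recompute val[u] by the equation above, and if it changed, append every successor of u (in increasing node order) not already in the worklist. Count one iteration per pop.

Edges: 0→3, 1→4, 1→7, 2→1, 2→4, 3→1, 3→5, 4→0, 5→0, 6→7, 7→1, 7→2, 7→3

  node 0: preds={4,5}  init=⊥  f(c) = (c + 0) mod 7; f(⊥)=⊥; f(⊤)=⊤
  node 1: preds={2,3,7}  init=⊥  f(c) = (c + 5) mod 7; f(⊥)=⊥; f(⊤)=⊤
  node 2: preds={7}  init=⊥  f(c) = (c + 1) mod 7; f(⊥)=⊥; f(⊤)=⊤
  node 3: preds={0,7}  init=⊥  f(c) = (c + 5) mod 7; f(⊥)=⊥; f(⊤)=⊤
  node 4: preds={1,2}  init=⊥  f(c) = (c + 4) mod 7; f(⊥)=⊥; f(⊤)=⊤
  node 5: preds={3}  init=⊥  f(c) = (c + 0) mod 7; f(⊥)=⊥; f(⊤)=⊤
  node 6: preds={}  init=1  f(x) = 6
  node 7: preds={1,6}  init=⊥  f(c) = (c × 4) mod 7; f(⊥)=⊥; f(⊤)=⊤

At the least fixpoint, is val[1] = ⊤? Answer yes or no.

yes

Iteration log — 17 steps:
  step 1. node 0  ⊔preds=⊥  new=⊥  stable
  step 2. node 1  ⊔preds=⊥  new=⊥  stable
  step 3. node 2  ⊔preds=⊥  new=⊥  stable
  step 4. node 3  ⊔preds=⊥  new=⊥  stable
  step 5. node 4  ⊔preds=⊥  new=⊥  stable
  step 6. node 5  ⊔preds=⊥  new=⊥  stable
  step 7. node 6  ⊔preds=⊥  new=⊤  old=1  +wl: 
  step 8. node 7  ⊔preds=⊤  new=⊤  old=⊥  +wl: 1,2,3
  step 9. node 1  ⊔preds=⊤  new=⊤  old=⊥  +wl: 4,7
  step 10. node 2  ⊔preds=⊤  new=⊤  old=⊥  +wl: 1
  step 11. node 3  ⊔preds=⊤  new=⊤  old=⊥  +wl: 5
  step 12. node 4  ⊔preds=⊤  new=⊤  old=⊥  +wl: 0
  step 13. node 7  ⊔preds=⊤  new=⊤  stable
  step 14. node 1  ⊔preds=⊤  new=⊤  stable
  step 15. node 5  ⊔preds=⊤  new=⊤  old=⊥  +wl: 
  step 16. node 0  ⊔preds=⊤  new=⊤  old=⊥  +wl: 3
  step 17. node 3  ⊔preds=⊤  new=⊤  stable

Least fixpoint reached:
  node 0: ⊤
  node 1: ⊤
  node 2: ⊤
  node 3: ⊤
  node 4: ⊤
  node 5: ⊤
  node 6: ⊤
  node 7: ⊤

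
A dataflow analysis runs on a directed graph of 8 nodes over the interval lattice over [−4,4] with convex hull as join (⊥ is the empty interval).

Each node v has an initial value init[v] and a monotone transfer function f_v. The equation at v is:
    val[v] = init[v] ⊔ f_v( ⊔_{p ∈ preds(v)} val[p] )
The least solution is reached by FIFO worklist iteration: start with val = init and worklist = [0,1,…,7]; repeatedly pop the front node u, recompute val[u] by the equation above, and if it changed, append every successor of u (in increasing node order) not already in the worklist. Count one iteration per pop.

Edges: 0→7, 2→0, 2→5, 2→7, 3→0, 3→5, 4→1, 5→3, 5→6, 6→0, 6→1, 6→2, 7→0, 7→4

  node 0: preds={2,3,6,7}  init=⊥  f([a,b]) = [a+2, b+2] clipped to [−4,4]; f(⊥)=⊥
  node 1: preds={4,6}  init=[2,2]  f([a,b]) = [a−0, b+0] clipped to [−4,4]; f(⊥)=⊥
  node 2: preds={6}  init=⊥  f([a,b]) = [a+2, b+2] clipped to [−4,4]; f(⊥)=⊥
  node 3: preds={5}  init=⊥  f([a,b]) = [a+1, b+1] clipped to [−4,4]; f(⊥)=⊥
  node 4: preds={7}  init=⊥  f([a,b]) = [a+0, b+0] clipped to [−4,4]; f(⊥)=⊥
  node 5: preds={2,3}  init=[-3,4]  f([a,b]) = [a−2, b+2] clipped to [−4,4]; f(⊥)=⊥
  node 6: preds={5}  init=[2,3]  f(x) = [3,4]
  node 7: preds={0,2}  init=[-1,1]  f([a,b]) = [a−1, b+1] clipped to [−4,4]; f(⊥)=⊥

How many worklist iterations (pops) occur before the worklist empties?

21

Trace (21 dequeues):
  [1] u=0 | in [-1,3] | out [1,4] | prev ⊥ | push {}
  [2] u=1 | in [2,3] | out [2,3] | prev [2,2] | push {}
  [3] u=2 | in [2,3] | out [4,4] | prev ⊥ | push {0}
  [4] u=3 | in [-3,4] | out [-2,4] | prev ⊥ | push {}
  [5] u=4 | in [-1,1] | out [-1,1] | prev ⊥ | push {1}
  [6] u=5 | in [-2,4] | out [-4,4] | prev [-3,4] | push {3}
  [7] u=6 | in [-4,4] | out [2,4] | prev [2,3] | push {2}
  [8] u=7 | in [1,4] | out [-1,4] | prev [-1,1] | push {4}
  [9] u=0 | in [-2,4] | out [0,4] | prev [1,4] | push {7}
  [10] u=1 | in [-1,4] | out [-1,4] | prev [2,3] | push {}
  [11] u=3 | in [-4,4] | out [-3,4] | prev [-2,4] | push {0,5}
  [12] u=2 | in [2,4] | out [4,4] | ==
  [13] u=4 | in [-1,4] | out [-1,4] | prev [-1,1] | push {1}
  [14] u=7 | in [0,4] | out [-1,4] | ==
  [15] u=0 | in [-3,4] | out [-1,4] | prev [0,4] | push {7}
  [16] u=5 | in [-3,4] | out [-4,4] | ==
  [17] u=1 | in [-1,4] | out [-1,4] | ==
  [18] u=7 | in [-1,4] | out [-2,4] | prev [-1,4] | push {0,4}
  [19] u=0 | in [-3,4] | out [-1,4] | ==
  [20] u=4 | in [-2,4] | out [-2,4] | prev [-1,4] | push {1}
  [21] u=1 | in [-2,4] | out [-2,4] | prev [-1,4] | push {}

Converged values:
  [0] [-1,4]
  [1] [-2,4]
  [2] [4,4]
  [3] [-3,4]
  [4] [-2,4]
  [5] [-4,4]
  [6] [2,4]
  [7] [-2,4]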